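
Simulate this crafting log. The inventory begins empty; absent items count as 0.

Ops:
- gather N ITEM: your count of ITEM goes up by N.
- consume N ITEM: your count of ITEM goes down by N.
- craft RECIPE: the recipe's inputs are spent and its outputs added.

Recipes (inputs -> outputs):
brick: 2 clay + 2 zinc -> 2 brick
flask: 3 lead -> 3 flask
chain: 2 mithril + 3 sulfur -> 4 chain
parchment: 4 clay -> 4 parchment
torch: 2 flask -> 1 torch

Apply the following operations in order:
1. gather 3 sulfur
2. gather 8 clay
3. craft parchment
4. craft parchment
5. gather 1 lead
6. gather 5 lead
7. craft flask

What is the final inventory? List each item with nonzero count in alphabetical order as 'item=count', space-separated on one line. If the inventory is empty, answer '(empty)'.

Answer: flask=3 lead=3 parchment=8 sulfur=3

Derivation:
After 1 (gather 3 sulfur): sulfur=3
After 2 (gather 8 clay): clay=8 sulfur=3
After 3 (craft parchment): clay=4 parchment=4 sulfur=3
After 4 (craft parchment): parchment=8 sulfur=3
After 5 (gather 1 lead): lead=1 parchment=8 sulfur=3
After 6 (gather 5 lead): lead=6 parchment=8 sulfur=3
After 7 (craft flask): flask=3 lead=3 parchment=8 sulfur=3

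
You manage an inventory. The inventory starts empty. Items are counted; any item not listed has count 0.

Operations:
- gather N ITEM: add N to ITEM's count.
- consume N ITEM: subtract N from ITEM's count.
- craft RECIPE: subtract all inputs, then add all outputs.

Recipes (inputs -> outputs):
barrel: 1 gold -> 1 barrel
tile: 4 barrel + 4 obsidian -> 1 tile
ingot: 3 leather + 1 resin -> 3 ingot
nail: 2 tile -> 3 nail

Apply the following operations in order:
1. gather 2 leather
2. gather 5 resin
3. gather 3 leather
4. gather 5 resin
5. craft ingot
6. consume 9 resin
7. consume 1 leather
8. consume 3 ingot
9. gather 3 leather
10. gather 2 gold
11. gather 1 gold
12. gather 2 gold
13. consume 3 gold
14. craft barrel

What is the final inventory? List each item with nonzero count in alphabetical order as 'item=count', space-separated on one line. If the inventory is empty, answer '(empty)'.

Answer: barrel=1 gold=1 leather=4

Derivation:
After 1 (gather 2 leather): leather=2
After 2 (gather 5 resin): leather=2 resin=5
After 3 (gather 3 leather): leather=5 resin=5
After 4 (gather 5 resin): leather=5 resin=10
After 5 (craft ingot): ingot=3 leather=2 resin=9
After 6 (consume 9 resin): ingot=3 leather=2
After 7 (consume 1 leather): ingot=3 leather=1
After 8 (consume 3 ingot): leather=1
After 9 (gather 3 leather): leather=4
After 10 (gather 2 gold): gold=2 leather=4
After 11 (gather 1 gold): gold=3 leather=4
After 12 (gather 2 gold): gold=5 leather=4
After 13 (consume 3 gold): gold=2 leather=4
After 14 (craft barrel): barrel=1 gold=1 leather=4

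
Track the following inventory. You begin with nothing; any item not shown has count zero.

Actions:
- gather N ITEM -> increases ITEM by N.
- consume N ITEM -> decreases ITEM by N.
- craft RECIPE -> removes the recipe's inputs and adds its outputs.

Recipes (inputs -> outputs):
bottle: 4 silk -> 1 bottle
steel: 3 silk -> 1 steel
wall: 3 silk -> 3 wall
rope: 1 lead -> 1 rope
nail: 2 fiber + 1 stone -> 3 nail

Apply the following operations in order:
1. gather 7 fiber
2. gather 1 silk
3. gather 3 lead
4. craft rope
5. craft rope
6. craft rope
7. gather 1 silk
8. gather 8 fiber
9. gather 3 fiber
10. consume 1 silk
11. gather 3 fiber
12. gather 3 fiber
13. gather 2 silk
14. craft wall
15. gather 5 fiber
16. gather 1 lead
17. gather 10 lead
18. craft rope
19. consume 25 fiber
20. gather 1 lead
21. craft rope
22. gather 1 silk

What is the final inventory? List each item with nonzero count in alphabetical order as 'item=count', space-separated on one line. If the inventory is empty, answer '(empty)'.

After 1 (gather 7 fiber): fiber=7
After 2 (gather 1 silk): fiber=7 silk=1
After 3 (gather 3 lead): fiber=7 lead=3 silk=1
After 4 (craft rope): fiber=7 lead=2 rope=1 silk=1
After 5 (craft rope): fiber=7 lead=1 rope=2 silk=1
After 6 (craft rope): fiber=7 rope=3 silk=1
After 7 (gather 1 silk): fiber=7 rope=3 silk=2
After 8 (gather 8 fiber): fiber=15 rope=3 silk=2
After 9 (gather 3 fiber): fiber=18 rope=3 silk=2
After 10 (consume 1 silk): fiber=18 rope=3 silk=1
After 11 (gather 3 fiber): fiber=21 rope=3 silk=1
After 12 (gather 3 fiber): fiber=24 rope=3 silk=1
After 13 (gather 2 silk): fiber=24 rope=3 silk=3
After 14 (craft wall): fiber=24 rope=3 wall=3
After 15 (gather 5 fiber): fiber=29 rope=3 wall=3
After 16 (gather 1 lead): fiber=29 lead=1 rope=3 wall=3
After 17 (gather 10 lead): fiber=29 lead=11 rope=3 wall=3
After 18 (craft rope): fiber=29 lead=10 rope=4 wall=3
After 19 (consume 25 fiber): fiber=4 lead=10 rope=4 wall=3
After 20 (gather 1 lead): fiber=4 lead=11 rope=4 wall=3
After 21 (craft rope): fiber=4 lead=10 rope=5 wall=3
After 22 (gather 1 silk): fiber=4 lead=10 rope=5 silk=1 wall=3

Answer: fiber=4 lead=10 rope=5 silk=1 wall=3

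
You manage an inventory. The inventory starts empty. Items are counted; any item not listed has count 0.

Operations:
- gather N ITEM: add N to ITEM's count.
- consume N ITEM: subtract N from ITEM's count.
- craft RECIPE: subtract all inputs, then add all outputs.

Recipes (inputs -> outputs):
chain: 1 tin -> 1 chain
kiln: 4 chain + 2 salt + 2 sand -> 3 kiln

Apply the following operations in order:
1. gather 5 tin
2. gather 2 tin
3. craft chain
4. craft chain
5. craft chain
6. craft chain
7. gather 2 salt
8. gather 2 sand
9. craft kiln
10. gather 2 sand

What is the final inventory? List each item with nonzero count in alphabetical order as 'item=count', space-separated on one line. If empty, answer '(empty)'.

Answer: kiln=3 sand=2 tin=3

Derivation:
After 1 (gather 5 tin): tin=5
After 2 (gather 2 tin): tin=7
After 3 (craft chain): chain=1 tin=6
After 4 (craft chain): chain=2 tin=5
After 5 (craft chain): chain=3 tin=4
After 6 (craft chain): chain=4 tin=3
After 7 (gather 2 salt): chain=4 salt=2 tin=3
After 8 (gather 2 sand): chain=4 salt=2 sand=2 tin=3
After 9 (craft kiln): kiln=3 tin=3
After 10 (gather 2 sand): kiln=3 sand=2 tin=3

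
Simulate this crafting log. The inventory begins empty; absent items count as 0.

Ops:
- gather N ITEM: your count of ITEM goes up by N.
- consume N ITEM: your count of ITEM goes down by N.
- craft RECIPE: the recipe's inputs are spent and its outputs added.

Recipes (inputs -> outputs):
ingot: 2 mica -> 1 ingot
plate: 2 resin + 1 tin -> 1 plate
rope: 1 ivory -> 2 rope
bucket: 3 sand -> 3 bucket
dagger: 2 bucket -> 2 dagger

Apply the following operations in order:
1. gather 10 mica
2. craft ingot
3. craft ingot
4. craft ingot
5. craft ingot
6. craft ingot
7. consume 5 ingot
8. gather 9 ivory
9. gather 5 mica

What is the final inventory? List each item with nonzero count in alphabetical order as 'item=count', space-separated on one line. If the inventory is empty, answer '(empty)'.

Answer: ivory=9 mica=5

Derivation:
After 1 (gather 10 mica): mica=10
After 2 (craft ingot): ingot=1 mica=8
After 3 (craft ingot): ingot=2 mica=6
After 4 (craft ingot): ingot=3 mica=4
After 5 (craft ingot): ingot=4 mica=2
After 6 (craft ingot): ingot=5
After 7 (consume 5 ingot): (empty)
After 8 (gather 9 ivory): ivory=9
After 9 (gather 5 mica): ivory=9 mica=5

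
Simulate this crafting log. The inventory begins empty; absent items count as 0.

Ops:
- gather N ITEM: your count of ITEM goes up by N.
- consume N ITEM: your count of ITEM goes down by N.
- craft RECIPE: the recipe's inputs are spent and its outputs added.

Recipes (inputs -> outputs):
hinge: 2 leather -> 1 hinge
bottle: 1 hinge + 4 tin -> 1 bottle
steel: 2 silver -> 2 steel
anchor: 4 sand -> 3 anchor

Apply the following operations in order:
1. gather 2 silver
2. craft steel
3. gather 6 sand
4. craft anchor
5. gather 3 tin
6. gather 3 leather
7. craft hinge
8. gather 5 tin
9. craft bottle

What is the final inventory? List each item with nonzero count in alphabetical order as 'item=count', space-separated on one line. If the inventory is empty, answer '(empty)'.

After 1 (gather 2 silver): silver=2
After 2 (craft steel): steel=2
After 3 (gather 6 sand): sand=6 steel=2
After 4 (craft anchor): anchor=3 sand=2 steel=2
After 5 (gather 3 tin): anchor=3 sand=2 steel=2 tin=3
After 6 (gather 3 leather): anchor=3 leather=3 sand=2 steel=2 tin=3
After 7 (craft hinge): anchor=3 hinge=1 leather=1 sand=2 steel=2 tin=3
After 8 (gather 5 tin): anchor=3 hinge=1 leather=1 sand=2 steel=2 tin=8
After 9 (craft bottle): anchor=3 bottle=1 leather=1 sand=2 steel=2 tin=4

Answer: anchor=3 bottle=1 leather=1 sand=2 steel=2 tin=4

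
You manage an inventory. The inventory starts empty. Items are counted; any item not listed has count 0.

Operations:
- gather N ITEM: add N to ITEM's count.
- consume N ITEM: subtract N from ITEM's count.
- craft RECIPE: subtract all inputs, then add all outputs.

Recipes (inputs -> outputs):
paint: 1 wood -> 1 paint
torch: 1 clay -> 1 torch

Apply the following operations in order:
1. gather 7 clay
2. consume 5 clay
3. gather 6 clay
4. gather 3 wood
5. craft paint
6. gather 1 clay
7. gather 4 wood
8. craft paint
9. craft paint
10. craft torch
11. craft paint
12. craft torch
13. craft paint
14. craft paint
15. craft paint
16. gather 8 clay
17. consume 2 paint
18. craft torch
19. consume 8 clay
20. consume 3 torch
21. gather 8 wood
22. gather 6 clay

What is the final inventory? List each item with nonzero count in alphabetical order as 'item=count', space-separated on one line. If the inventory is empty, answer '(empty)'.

After 1 (gather 7 clay): clay=7
After 2 (consume 5 clay): clay=2
After 3 (gather 6 clay): clay=8
After 4 (gather 3 wood): clay=8 wood=3
After 5 (craft paint): clay=8 paint=1 wood=2
After 6 (gather 1 clay): clay=9 paint=1 wood=2
After 7 (gather 4 wood): clay=9 paint=1 wood=6
After 8 (craft paint): clay=9 paint=2 wood=5
After 9 (craft paint): clay=9 paint=3 wood=4
After 10 (craft torch): clay=8 paint=3 torch=1 wood=4
After 11 (craft paint): clay=8 paint=4 torch=1 wood=3
After 12 (craft torch): clay=7 paint=4 torch=2 wood=3
After 13 (craft paint): clay=7 paint=5 torch=2 wood=2
After 14 (craft paint): clay=7 paint=6 torch=2 wood=1
After 15 (craft paint): clay=7 paint=7 torch=2
After 16 (gather 8 clay): clay=15 paint=7 torch=2
After 17 (consume 2 paint): clay=15 paint=5 torch=2
After 18 (craft torch): clay=14 paint=5 torch=3
After 19 (consume 8 clay): clay=6 paint=5 torch=3
After 20 (consume 3 torch): clay=6 paint=5
After 21 (gather 8 wood): clay=6 paint=5 wood=8
After 22 (gather 6 clay): clay=12 paint=5 wood=8

Answer: clay=12 paint=5 wood=8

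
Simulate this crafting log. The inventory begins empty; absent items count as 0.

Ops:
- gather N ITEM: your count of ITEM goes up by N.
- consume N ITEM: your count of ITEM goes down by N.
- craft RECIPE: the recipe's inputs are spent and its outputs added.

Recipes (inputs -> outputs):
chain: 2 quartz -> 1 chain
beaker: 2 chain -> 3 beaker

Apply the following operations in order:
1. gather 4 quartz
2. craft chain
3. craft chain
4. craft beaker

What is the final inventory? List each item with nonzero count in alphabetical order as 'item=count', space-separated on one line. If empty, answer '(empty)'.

After 1 (gather 4 quartz): quartz=4
After 2 (craft chain): chain=1 quartz=2
After 3 (craft chain): chain=2
After 4 (craft beaker): beaker=3

Answer: beaker=3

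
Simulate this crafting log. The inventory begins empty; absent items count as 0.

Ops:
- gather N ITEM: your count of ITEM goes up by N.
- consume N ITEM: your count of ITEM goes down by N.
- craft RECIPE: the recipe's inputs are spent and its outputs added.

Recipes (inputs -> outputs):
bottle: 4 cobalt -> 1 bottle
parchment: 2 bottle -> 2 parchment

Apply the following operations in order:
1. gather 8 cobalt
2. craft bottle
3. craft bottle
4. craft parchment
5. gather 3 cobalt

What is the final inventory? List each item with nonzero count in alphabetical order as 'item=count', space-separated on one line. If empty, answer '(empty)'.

After 1 (gather 8 cobalt): cobalt=8
After 2 (craft bottle): bottle=1 cobalt=4
After 3 (craft bottle): bottle=2
After 4 (craft parchment): parchment=2
After 5 (gather 3 cobalt): cobalt=3 parchment=2

Answer: cobalt=3 parchment=2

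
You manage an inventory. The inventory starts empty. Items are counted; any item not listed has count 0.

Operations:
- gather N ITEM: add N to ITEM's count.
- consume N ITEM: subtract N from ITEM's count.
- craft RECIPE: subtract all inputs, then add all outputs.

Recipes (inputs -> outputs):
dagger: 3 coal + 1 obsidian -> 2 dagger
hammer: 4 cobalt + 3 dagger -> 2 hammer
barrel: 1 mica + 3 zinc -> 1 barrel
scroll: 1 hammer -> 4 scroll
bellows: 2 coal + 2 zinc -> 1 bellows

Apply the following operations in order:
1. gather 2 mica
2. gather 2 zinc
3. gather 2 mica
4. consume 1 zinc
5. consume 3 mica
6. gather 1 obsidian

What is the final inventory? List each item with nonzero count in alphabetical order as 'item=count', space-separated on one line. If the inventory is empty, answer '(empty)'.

After 1 (gather 2 mica): mica=2
After 2 (gather 2 zinc): mica=2 zinc=2
After 3 (gather 2 mica): mica=4 zinc=2
After 4 (consume 1 zinc): mica=4 zinc=1
After 5 (consume 3 mica): mica=1 zinc=1
After 6 (gather 1 obsidian): mica=1 obsidian=1 zinc=1

Answer: mica=1 obsidian=1 zinc=1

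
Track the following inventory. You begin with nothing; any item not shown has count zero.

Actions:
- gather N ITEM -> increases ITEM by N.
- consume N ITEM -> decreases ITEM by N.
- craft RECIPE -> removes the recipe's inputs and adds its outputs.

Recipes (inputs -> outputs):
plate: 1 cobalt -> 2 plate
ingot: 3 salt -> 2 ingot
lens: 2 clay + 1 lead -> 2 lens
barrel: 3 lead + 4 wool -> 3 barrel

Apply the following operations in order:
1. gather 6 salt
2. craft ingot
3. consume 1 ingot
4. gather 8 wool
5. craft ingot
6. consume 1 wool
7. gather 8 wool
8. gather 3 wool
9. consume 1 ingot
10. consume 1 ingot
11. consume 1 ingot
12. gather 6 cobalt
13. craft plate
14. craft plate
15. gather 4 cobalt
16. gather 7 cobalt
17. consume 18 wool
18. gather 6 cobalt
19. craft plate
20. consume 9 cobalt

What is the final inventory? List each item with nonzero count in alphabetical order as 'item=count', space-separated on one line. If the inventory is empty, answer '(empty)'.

After 1 (gather 6 salt): salt=6
After 2 (craft ingot): ingot=2 salt=3
After 3 (consume 1 ingot): ingot=1 salt=3
After 4 (gather 8 wool): ingot=1 salt=3 wool=8
After 5 (craft ingot): ingot=3 wool=8
After 6 (consume 1 wool): ingot=3 wool=7
After 7 (gather 8 wool): ingot=3 wool=15
After 8 (gather 3 wool): ingot=3 wool=18
After 9 (consume 1 ingot): ingot=2 wool=18
After 10 (consume 1 ingot): ingot=1 wool=18
After 11 (consume 1 ingot): wool=18
After 12 (gather 6 cobalt): cobalt=6 wool=18
After 13 (craft plate): cobalt=5 plate=2 wool=18
After 14 (craft plate): cobalt=4 plate=4 wool=18
After 15 (gather 4 cobalt): cobalt=8 plate=4 wool=18
After 16 (gather 7 cobalt): cobalt=15 plate=4 wool=18
After 17 (consume 18 wool): cobalt=15 plate=4
After 18 (gather 6 cobalt): cobalt=21 plate=4
After 19 (craft plate): cobalt=20 plate=6
After 20 (consume 9 cobalt): cobalt=11 plate=6

Answer: cobalt=11 plate=6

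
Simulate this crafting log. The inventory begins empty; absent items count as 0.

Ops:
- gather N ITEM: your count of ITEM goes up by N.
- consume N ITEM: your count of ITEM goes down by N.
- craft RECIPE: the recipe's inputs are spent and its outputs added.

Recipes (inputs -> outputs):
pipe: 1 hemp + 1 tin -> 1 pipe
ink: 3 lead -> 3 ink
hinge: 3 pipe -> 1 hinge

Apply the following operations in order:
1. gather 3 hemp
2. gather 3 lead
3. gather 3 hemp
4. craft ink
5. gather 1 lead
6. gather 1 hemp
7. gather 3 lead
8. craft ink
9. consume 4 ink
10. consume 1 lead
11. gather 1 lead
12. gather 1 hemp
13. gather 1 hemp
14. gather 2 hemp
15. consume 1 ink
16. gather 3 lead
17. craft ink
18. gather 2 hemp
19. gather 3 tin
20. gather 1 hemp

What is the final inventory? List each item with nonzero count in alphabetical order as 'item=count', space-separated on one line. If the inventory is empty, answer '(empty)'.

After 1 (gather 3 hemp): hemp=3
After 2 (gather 3 lead): hemp=3 lead=3
After 3 (gather 3 hemp): hemp=6 lead=3
After 4 (craft ink): hemp=6 ink=3
After 5 (gather 1 lead): hemp=6 ink=3 lead=1
After 6 (gather 1 hemp): hemp=7 ink=3 lead=1
After 7 (gather 3 lead): hemp=7 ink=3 lead=4
After 8 (craft ink): hemp=7 ink=6 lead=1
After 9 (consume 4 ink): hemp=7 ink=2 lead=1
After 10 (consume 1 lead): hemp=7 ink=2
After 11 (gather 1 lead): hemp=7 ink=2 lead=1
After 12 (gather 1 hemp): hemp=8 ink=2 lead=1
After 13 (gather 1 hemp): hemp=9 ink=2 lead=1
After 14 (gather 2 hemp): hemp=11 ink=2 lead=1
After 15 (consume 1 ink): hemp=11 ink=1 lead=1
After 16 (gather 3 lead): hemp=11 ink=1 lead=4
After 17 (craft ink): hemp=11 ink=4 lead=1
After 18 (gather 2 hemp): hemp=13 ink=4 lead=1
After 19 (gather 3 tin): hemp=13 ink=4 lead=1 tin=3
After 20 (gather 1 hemp): hemp=14 ink=4 lead=1 tin=3

Answer: hemp=14 ink=4 lead=1 tin=3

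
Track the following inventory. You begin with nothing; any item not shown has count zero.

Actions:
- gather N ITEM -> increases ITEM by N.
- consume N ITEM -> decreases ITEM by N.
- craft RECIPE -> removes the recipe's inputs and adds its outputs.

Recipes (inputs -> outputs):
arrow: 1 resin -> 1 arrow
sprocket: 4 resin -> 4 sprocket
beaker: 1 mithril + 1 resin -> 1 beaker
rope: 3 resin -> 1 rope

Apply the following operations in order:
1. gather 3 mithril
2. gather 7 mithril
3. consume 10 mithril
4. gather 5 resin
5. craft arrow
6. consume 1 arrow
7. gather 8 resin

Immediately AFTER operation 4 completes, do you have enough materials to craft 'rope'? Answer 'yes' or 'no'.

Answer: yes

Derivation:
After 1 (gather 3 mithril): mithril=3
After 2 (gather 7 mithril): mithril=10
After 3 (consume 10 mithril): (empty)
After 4 (gather 5 resin): resin=5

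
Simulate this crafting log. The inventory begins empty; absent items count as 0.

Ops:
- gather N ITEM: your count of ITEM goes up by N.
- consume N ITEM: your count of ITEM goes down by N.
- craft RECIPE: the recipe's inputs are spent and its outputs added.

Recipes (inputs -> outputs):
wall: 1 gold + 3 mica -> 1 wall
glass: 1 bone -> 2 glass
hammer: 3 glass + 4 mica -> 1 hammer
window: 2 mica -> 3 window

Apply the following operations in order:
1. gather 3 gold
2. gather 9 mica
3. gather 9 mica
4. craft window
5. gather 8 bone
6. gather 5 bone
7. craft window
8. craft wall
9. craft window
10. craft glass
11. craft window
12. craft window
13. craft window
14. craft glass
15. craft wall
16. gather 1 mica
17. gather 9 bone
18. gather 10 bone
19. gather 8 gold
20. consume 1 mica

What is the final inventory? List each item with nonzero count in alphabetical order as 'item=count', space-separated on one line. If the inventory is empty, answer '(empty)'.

After 1 (gather 3 gold): gold=3
After 2 (gather 9 mica): gold=3 mica=9
After 3 (gather 9 mica): gold=3 mica=18
After 4 (craft window): gold=3 mica=16 window=3
After 5 (gather 8 bone): bone=8 gold=3 mica=16 window=3
After 6 (gather 5 bone): bone=13 gold=3 mica=16 window=3
After 7 (craft window): bone=13 gold=3 mica=14 window=6
After 8 (craft wall): bone=13 gold=2 mica=11 wall=1 window=6
After 9 (craft window): bone=13 gold=2 mica=9 wall=1 window=9
After 10 (craft glass): bone=12 glass=2 gold=2 mica=9 wall=1 window=9
After 11 (craft window): bone=12 glass=2 gold=2 mica=7 wall=1 window=12
After 12 (craft window): bone=12 glass=2 gold=2 mica=5 wall=1 window=15
After 13 (craft window): bone=12 glass=2 gold=2 mica=3 wall=1 window=18
After 14 (craft glass): bone=11 glass=4 gold=2 mica=3 wall=1 window=18
After 15 (craft wall): bone=11 glass=4 gold=1 wall=2 window=18
After 16 (gather 1 mica): bone=11 glass=4 gold=1 mica=1 wall=2 window=18
After 17 (gather 9 bone): bone=20 glass=4 gold=1 mica=1 wall=2 window=18
After 18 (gather 10 bone): bone=30 glass=4 gold=1 mica=1 wall=2 window=18
After 19 (gather 8 gold): bone=30 glass=4 gold=9 mica=1 wall=2 window=18
After 20 (consume 1 mica): bone=30 glass=4 gold=9 wall=2 window=18

Answer: bone=30 glass=4 gold=9 wall=2 window=18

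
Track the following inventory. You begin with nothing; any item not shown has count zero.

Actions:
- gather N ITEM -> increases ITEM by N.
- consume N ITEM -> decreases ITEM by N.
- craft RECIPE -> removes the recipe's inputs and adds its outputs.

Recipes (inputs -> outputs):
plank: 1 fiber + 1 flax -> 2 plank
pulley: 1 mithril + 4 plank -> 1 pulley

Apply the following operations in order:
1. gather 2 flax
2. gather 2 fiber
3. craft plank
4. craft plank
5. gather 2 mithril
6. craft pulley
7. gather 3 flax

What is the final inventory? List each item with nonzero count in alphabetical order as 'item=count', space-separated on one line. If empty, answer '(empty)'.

After 1 (gather 2 flax): flax=2
After 2 (gather 2 fiber): fiber=2 flax=2
After 3 (craft plank): fiber=1 flax=1 plank=2
After 4 (craft plank): plank=4
After 5 (gather 2 mithril): mithril=2 plank=4
After 6 (craft pulley): mithril=1 pulley=1
After 7 (gather 3 flax): flax=3 mithril=1 pulley=1

Answer: flax=3 mithril=1 pulley=1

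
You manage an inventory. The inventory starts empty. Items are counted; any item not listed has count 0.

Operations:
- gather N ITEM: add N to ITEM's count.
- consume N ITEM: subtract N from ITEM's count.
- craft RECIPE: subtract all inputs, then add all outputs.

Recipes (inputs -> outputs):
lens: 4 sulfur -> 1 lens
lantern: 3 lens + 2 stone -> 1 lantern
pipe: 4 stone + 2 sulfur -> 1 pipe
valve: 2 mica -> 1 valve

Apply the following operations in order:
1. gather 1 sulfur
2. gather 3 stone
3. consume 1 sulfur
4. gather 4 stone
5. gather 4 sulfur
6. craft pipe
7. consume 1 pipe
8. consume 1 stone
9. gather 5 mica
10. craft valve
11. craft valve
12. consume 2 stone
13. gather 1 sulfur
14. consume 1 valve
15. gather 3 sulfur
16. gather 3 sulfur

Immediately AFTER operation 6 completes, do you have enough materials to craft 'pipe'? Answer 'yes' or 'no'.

Answer: no

Derivation:
After 1 (gather 1 sulfur): sulfur=1
After 2 (gather 3 stone): stone=3 sulfur=1
After 3 (consume 1 sulfur): stone=3
After 4 (gather 4 stone): stone=7
After 5 (gather 4 sulfur): stone=7 sulfur=4
After 6 (craft pipe): pipe=1 stone=3 sulfur=2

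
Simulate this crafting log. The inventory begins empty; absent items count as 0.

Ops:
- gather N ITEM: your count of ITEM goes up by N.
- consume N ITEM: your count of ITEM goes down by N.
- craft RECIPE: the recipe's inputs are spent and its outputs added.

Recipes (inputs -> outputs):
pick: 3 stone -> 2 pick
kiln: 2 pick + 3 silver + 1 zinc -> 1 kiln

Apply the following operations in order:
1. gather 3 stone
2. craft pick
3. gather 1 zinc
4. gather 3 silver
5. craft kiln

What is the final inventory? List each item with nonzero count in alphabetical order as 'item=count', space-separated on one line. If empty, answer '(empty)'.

Answer: kiln=1

Derivation:
After 1 (gather 3 stone): stone=3
After 2 (craft pick): pick=2
After 3 (gather 1 zinc): pick=2 zinc=1
After 4 (gather 3 silver): pick=2 silver=3 zinc=1
After 5 (craft kiln): kiln=1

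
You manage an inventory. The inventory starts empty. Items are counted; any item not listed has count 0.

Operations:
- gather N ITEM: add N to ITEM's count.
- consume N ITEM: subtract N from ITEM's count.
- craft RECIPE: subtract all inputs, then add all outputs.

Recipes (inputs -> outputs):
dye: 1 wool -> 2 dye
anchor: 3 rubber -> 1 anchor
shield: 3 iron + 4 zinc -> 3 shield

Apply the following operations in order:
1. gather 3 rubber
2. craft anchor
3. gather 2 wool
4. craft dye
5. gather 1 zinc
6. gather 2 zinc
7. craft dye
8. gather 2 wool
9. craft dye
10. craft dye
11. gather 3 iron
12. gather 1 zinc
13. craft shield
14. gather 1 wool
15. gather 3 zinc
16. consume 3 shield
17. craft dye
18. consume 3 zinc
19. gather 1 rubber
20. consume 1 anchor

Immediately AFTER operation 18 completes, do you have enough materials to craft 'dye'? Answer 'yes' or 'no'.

Answer: no

Derivation:
After 1 (gather 3 rubber): rubber=3
After 2 (craft anchor): anchor=1
After 3 (gather 2 wool): anchor=1 wool=2
After 4 (craft dye): anchor=1 dye=2 wool=1
After 5 (gather 1 zinc): anchor=1 dye=2 wool=1 zinc=1
After 6 (gather 2 zinc): anchor=1 dye=2 wool=1 zinc=3
After 7 (craft dye): anchor=1 dye=4 zinc=3
After 8 (gather 2 wool): anchor=1 dye=4 wool=2 zinc=3
After 9 (craft dye): anchor=1 dye=6 wool=1 zinc=3
After 10 (craft dye): anchor=1 dye=8 zinc=3
After 11 (gather 3 iron): anchor=1 dye=8 iron=3 zinc=3
After 12 (gather 1 zinc): anchor=1 dye=8 iron=3 zinc=4
After 13 (craft shield): anchor=1 dye=8 shield=3
After 14 (gather 1 wool): anchor=1 dye=8 shield=3 wool=1
After 15 (gather 3 zinc): anchor=1 dye=8 shield=3 wool=1 zinc=3
After 16 (consume 3 shield): anchor=1 dye=8 wool=1 zinc=3
After 17 (craft dye): anchor=1 dye=10 zinc=3
After 18 (consume 3 zinc): anchor=1 dye=10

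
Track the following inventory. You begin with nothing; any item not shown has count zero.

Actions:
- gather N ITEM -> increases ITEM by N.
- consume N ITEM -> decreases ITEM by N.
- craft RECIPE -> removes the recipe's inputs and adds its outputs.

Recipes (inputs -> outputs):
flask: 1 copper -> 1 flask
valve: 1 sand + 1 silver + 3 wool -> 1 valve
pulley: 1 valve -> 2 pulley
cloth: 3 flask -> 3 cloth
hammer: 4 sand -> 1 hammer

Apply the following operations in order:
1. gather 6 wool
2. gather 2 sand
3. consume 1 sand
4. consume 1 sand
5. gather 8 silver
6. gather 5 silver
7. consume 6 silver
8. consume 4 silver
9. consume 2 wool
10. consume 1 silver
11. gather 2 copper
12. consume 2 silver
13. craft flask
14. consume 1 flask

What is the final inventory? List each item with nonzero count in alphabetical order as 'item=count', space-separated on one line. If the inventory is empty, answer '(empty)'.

Answer: copper=1 wool=4

Derivation:
After 1 (gather 6 wool): wool=6
After 2 (gather 2 sand): sand=2 wool=6
After 3 (consume 1 sand): sand=1 wool=6
After 4 (consume 1 sand): wool=6
After 5 (gather 8 silver): silver=8 wool=6
After 6 (gather 5 silver): silver=13 wool=6
After 7 (consume 6 silver): silver=7 wool=6
After 8 (consume 4 silver): silver=3 wool=6
After 9 (consume 2 wool): silver=3 wool=4
After 10 (consume 1 silver): silver=2 wool=4
After 11 (gather 2 copper): copper=2 silver=2 wool=4
After 12 (consume 2 silver): copper=2 wool=4
After 13 (craft flask): copper=1 flask=1 wool=4
After 14 (consume 1 flask): copper=1 wool=4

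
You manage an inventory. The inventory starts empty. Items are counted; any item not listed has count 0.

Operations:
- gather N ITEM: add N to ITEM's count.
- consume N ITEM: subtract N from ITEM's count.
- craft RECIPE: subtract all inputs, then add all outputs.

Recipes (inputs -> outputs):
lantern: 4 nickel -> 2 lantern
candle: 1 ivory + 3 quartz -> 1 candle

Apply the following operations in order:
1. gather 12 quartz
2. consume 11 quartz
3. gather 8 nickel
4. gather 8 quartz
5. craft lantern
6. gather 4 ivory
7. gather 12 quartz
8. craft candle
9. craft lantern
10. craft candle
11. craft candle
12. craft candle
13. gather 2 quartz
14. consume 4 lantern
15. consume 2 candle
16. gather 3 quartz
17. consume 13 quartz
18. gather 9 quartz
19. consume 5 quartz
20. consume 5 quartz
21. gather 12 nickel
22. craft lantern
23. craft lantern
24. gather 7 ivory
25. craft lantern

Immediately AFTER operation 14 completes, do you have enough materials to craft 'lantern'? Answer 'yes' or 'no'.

Answer: no

Derivation:
After 1 (gather 12 quartz): quartz=12
After 2 (consume 11 quartz): quartz=1
After 3 (gather 8 nickel): nickel=8 quartz=1
After 4 (gather 8 quartz): nickel=8 quartz=9
After 5 (craft lantern): lantern=2 nickel=4 quartz=9
After 6 (gather 4 ivory): ivory=4 lantern=2 nickel=4 quartz=9
After 7 (gather 12 quartz): ivory=4 lantern=2 nickel=4 quartz=21
After 8 (craft candle): candle=1 ivory=3 lantern=2 nickel=4 quartz=18
After 9 (craft lantern): candle=1 ivory=3 lantern=4 quartz=18
After 10 (craft candle): candle=2 ivory=2 lantern=4 quartz=15
After 11 (craft candle): candle=3 ivory=1 lantern=4 quartz=12
After 12 (craft candle): candle=4 lantern=4 quartz=9
After 13 (gather 2 quartz): candle=4 lantern=4 quartz=11
After 14 (consume 4 lantern): candle=4 quartz=11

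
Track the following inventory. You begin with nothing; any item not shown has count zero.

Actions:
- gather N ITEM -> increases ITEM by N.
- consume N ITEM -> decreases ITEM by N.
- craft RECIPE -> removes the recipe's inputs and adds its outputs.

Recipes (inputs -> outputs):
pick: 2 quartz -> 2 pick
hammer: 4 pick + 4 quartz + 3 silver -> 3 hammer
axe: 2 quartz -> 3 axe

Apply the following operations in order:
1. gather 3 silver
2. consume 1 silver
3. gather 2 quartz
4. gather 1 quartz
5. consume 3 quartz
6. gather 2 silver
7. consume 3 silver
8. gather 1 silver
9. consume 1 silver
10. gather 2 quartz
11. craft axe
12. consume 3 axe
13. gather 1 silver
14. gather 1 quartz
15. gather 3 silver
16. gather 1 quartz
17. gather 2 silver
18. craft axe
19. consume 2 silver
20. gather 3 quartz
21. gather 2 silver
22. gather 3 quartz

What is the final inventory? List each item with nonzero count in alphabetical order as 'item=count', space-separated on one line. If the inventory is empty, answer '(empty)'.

After 1 (gather 3 silver): silver=3
After 2 (consume 1 silver): silver=2
After 3 (gather 2 quartz): quartz=2 silver=2
After 4 (gather 1 quartz): quartz=3 silver=2
After 5 (consume 3 quartz): silver=2
After 6 (gather 2 silver): silver=4
After 7 (consume 3 silver): silver=1
After 8 (gather 1 silver): silver=2
After 9 (consume 1 silver): silver=1
After 10 (gather 2 quartz): quartz=2 silver=1
After 11 (craft axe): axe=3 silver=1
After 12 (consume 3 axe): silver=1
After 13 (gather 1 silver): silver=2
After 14 (gather 1 quartz): quartz=1 silver=2
After 15 (gather 3 silver): quartz=1 silver=5
After 16 (gather 1 quartz): quartz=2 silver=5
After 17 (gather 2 silver): quartz=2 silver=7
After 18 (craft axe): axe=3 silver=7
After 19 (consume 2 silver): axe=3 silver=5
After 20 (gather 3 quartz): axe=3 quartz=3 silver=5
After 21 (gather 2 silver): axe=3 quartz=3 silver=7
After 22 (gather 3 quartz): axe=3 quartz=6 silver=7

Answer: axe=3 quartz=6 silver=7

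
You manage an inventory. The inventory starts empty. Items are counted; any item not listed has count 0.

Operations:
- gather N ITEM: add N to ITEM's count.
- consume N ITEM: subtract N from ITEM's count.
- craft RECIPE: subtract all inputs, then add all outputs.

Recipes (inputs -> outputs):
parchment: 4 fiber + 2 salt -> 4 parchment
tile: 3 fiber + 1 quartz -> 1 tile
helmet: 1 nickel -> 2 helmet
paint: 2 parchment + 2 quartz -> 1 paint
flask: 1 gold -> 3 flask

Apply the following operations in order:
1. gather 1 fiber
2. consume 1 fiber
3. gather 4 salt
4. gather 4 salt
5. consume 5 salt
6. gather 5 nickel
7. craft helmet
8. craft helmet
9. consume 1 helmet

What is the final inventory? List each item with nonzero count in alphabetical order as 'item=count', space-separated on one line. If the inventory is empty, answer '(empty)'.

Answer: helmet=3 nickel=3 salt=3

Derivation:
After 1 (gather 1 fiber): fiber=1
After 2 (consume 1 fiber): (empty)
After 3 (gather 4 salt): salt=4
After 4 (gather 4 salt): salt=8
After 5 (consume 5 salt): salt=3
After 6 (gather 5 nickel): nickel=5 salt=3
After 7 (craft helmet): helmet=2 nickel=4 salt=3
After 8 (craft helmet): helmet=4 nickel=3 salt=3
After 9 (consume 1 helmet): helmet=3 nickel=3 salt=3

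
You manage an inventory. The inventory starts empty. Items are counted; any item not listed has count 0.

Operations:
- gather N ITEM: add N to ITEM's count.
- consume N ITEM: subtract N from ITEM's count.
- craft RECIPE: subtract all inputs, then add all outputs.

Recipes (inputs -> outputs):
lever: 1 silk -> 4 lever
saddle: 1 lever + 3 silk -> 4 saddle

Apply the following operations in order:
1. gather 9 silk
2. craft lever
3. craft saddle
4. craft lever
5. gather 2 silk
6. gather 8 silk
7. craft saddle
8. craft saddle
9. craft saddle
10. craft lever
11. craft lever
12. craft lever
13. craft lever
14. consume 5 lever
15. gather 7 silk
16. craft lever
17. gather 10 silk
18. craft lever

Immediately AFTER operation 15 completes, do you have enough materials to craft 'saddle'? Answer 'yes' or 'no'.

After 1 (gather 9 silk): silk=9
After 2 (craft lever): lever=4 silk=8
After 3 (craft saddle): lever=3 saddle=4 silk=5
After 4 (craft lever): lever=7 saddle=4 silk=4
After 5 (gather 2 silk): lever=7 saddle=4 silk=6
After 6 (gather 8 silk): lever=7 saddle=4 silk=14
After 7 (craft saddle): lever=6 saddle=8 silk=11
After 8 (craft saddle): lever=5 saddle=12 silk=8
After 9 (craft saddle): lever=4 saddle=16 silk=5
After 10 (craft lever): lever=8 saddle=16 silk=4
After 11 (craft lever): lever=12 saddle=16 silk=3
After 12 (craft lever): lever=16 saddle=16 silk=2
After 13 (craft lever): lever=20 saddle=16 silk=1
After 14 (consume 5 lever): lever=15 saddle=16 silk=1
After 15 (gather 7 silk): lever=15 saddle=16 silk=8

Answer: yes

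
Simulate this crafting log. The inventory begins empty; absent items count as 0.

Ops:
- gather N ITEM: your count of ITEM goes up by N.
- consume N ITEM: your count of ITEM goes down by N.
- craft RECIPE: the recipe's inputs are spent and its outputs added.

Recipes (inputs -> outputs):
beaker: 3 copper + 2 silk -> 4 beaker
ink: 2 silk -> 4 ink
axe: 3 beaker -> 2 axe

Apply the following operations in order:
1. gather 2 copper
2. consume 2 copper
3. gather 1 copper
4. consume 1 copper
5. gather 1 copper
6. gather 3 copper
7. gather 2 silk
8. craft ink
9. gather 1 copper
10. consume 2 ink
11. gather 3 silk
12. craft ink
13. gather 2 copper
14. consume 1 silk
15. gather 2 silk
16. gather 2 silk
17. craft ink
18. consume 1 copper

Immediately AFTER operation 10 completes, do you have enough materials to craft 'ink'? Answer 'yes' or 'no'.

Answer: no

Derivation:
After 1 (gather 2 copper): copper=2
After 2 (consume 2 copper): (empty)
After 3 (gather 1 copper): copper=1
After 4 (consume 1 copper): (empty)
After 5 (gather 1 copper): copper=1
After 6 (gather 3 copper): copper=4
After 7 (gather 2 silk): copper=4 silk=2
After 8 (craft ink): copper=4 ink=4
After 9 (gather 1 copper): copper=5 ink=4
After 10 (consume 2 ink): copper=5 ink=2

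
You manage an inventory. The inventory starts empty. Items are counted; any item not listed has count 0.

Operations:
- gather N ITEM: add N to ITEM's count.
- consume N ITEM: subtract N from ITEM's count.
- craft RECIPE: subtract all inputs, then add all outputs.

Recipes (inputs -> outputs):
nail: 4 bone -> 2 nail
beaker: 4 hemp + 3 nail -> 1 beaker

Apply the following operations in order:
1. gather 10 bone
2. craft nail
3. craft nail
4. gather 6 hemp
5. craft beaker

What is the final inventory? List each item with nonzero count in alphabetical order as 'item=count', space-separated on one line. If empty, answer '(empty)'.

Answer: beaker=1 bone=2 hemp=2 nail=1

Derivation:
After 1 (gather 10 bone): bone=10
After 2 (craft nail): bone=6 nail=2
After 3 (craft nail): bone=2 nail=4
After 4 (gather 6 hemp): bone=2 hemp=6 nail=4
After 5 (craft beaker): beaker=1 bone=2 hemp=2 nail=1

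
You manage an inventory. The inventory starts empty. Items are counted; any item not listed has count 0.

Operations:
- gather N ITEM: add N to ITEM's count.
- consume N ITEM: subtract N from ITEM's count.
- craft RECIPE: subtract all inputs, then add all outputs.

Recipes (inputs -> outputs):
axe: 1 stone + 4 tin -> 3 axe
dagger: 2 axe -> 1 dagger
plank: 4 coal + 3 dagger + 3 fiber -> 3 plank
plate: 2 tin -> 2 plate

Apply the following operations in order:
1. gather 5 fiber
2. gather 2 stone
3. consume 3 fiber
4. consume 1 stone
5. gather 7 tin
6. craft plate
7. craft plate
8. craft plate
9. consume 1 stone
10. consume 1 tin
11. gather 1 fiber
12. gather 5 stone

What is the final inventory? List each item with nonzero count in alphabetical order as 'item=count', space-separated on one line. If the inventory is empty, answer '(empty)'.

After 1 (gather 5 fiber): fiber=5
After 2 (gather 2 stone): fiber=5 stone=2
After 3 (consume 3 fiber): fiber=2 stone=2
After 4 (consume 1 stone): fiber=2 stone=1
After 5 (gather 7 tin): fiber=2 stone=1 tin=7
After 6 (craft plate): fiber=2 plate=2 stone=1 tin=5
After 7 (craft plate): fiber=2 plate=4 stone=1 tin=3
After 8 (craft plate): fiber=2 plate=6 stone=1 tin=1
After 9 (consume 1 stone): fiber=2 plate=6 tin=1
After 10 (consume 1 tin): fiber=2 plate=6
After 11 (gather 1 fiber): fiber=3 plate=6
After 12 (gather 5 stone): fiber=3 plate=6 stone=5

Answer: fiber=3 plate=6 stone=5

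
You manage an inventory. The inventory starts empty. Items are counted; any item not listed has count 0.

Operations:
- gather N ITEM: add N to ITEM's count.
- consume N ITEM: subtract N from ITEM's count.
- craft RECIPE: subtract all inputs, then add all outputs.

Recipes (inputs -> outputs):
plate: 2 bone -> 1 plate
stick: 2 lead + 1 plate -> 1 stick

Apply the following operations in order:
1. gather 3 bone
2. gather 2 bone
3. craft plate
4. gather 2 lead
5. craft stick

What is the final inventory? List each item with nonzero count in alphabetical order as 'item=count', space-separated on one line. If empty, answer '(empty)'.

After 1 (gather 3 bone): bone=3
After 2 (gather 2 bone): bone=5
After 3 (craft plate): bone=3 plate=1
After 4 (gather 2 lead): bone=3 lead=2 plate=1
After 5 (craft stick): bone=3 stick=1

Answer: bone=3 stick=1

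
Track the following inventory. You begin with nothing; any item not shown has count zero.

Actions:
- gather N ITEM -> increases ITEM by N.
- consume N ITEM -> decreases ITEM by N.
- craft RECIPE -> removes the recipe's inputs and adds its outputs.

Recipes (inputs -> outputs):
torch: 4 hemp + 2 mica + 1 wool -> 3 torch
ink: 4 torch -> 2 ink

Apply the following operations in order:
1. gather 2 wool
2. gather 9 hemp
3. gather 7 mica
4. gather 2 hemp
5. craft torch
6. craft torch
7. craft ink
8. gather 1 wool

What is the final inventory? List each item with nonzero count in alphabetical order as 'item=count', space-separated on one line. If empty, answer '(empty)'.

After 1 (gather 2 wool): wool=2
After 2 (gather 9 hemp): hemp=9 wool=2
After 3 (gather 7 mica): hemp=9 mica=7 wool=2
After 4 (gather 2 hemp): hemp=11 mica=7 wool=2
After 5 (craft torch): hemp=7 mica=5 torch=3 wool=1
After 6 (craft torch): hemp=3 mica=3 torch=6
After 7 (craft ink): hemp=3 ink=2 mica=3 torch=2
After 8 (gather 1 wool): hemp=3 ink=2 mica=3 torch=2 wool=1

Answer: hemp=3 ink=2 mica=3 torch=2 wool=1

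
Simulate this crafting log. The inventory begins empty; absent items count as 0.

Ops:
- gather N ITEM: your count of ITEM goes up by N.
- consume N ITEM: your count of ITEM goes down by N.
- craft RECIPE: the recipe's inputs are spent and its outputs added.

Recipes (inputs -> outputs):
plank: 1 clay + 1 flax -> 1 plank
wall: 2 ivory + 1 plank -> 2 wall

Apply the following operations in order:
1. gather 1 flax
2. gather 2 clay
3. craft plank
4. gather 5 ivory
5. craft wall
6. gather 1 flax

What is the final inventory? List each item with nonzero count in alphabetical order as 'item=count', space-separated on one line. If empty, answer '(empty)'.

After 1 (gather 1 flax): flax=1
After 2 (gather 2 clay): clay=2 flax=1
After 3 (craft plank): clay=1 plank=1
After 4 (gather 5 ivory): clay=1 ivory=5 plank=1
After 5 (craft wall): clay=1 ivory=3 wall=2
After 6 (gather 1 flax): clay=1 flax=1 ivory=3 wall=2

Answer: clay=1 flax=1 ivory=3 wall=2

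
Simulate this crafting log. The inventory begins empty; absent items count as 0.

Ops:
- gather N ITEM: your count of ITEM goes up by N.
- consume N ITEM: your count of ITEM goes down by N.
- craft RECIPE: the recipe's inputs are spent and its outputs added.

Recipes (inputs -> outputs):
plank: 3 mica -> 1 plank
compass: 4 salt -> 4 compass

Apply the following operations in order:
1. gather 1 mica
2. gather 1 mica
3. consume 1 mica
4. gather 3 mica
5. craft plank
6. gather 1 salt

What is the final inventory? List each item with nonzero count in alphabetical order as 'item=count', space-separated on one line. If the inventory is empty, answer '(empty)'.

After 1 (gather 1 mica): mica=1
After 2 (gather 1 mica): mica=2
After 3 (consume 1 mica): mica=1
After 4 (gather 3 mica): mica=4
After 5 (craft plank): mica=1 plank=1
After 6 (gather 1 salt): mica=1 plank=1 salt=1

Answer: mica=1 plank=1 salt=1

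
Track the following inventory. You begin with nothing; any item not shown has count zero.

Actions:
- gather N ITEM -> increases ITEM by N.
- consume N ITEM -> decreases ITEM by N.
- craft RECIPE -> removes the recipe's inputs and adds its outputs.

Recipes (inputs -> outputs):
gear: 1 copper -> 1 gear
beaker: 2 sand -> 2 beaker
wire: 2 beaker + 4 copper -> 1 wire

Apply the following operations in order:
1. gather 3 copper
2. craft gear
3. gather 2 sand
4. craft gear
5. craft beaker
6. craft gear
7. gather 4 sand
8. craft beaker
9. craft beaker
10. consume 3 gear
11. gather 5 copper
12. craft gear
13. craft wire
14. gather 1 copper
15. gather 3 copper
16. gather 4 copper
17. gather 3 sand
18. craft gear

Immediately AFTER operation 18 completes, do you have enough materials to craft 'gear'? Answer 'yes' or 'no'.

Answer: yes

Derivation:
After 1 (gather 3 copper): copper=3
After 2 (craft gear): copper=2 gear=1
After 3 (gather 2 sand): copper=2 gear=1 sand=2
After 4 (craft gear): copper=1 gear=2 sand=2
After 5 (craft beaker): beaker=2 copper=1 gear=2
After 6 (craft gear): beaker=2 gear=3
After 7 (gather 4 sand): beaker=2 gear=3 sand=4
After 8 (craft beaker): beaker=4 gear=3 sand=2
After 9 (craft beaker): beaker=6 gear=3
After 10 (consume 3 gear): beaker=6
After 11 (gather 5 copper): beaker=6 copper=5
After 12 (craft gear): beaker=6 copper=4 gear=1
After 13 (craft wire): beaker=4 gear=1 wire=1
After 14 (gather 1 copper): beaker=4 copper=1 gear=1 wire=1
After 15 (gather 3 copper): beaker=4 copper=4 gear=1 wire=1
After 16 (gather 4 copper): beaker=4 copper=8 gear=1 wire=1
After 17 (gather 3 sand): beaker=4 copper=8 gear=1 sand=3 wire=1
After 18 (craft gear): beaker=4 copper=7 gear=2 sand=3 wire=1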